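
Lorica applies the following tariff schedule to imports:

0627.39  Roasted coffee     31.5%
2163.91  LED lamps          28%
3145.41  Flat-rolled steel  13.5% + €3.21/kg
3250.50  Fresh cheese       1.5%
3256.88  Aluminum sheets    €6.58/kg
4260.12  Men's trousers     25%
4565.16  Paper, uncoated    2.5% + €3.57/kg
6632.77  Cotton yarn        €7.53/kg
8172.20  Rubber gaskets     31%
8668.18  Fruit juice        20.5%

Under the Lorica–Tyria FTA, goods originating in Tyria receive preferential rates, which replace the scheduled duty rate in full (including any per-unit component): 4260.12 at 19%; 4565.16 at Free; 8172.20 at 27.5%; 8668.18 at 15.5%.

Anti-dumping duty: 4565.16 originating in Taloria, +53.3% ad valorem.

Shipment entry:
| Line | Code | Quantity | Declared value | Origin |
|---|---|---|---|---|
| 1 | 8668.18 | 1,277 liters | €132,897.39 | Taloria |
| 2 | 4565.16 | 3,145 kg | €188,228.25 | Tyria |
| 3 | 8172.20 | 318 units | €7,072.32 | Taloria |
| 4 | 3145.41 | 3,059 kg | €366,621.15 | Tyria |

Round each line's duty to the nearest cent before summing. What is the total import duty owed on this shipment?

€88,749.63

Line 1 (8668.18, Taloria, 1,277 liters, €132,897.39):
Base rate for 8668.18 is 20.5%.
8668.18 has an FTA preferential rate, but origin Taloria is not Tyria; base rate stands.
Duty = €132,897.39 × 20.5% = €27,243.96.
Line 2 (4565.16, Tyria, 3,145 kg, €188,228.25):
Base rate for 4565.16 is 2.5% + €3.57/kg.
Origin Tyria qualifies under the Lorica–Tyria agreement and 4565.16 is covered: preferential rate Free applies instead.
The additional-duty order on 4565.16 targets Taloria, not Tyria; it does not apply.
Duty = €188,228.25 × 0% = €0.00.
Line 3 (8172.20, Taloria, 318 units, €7,072.32):
Base rate for 8172.20 is 31%.
8172.20 has an FTA preferential rate, but origin Taloria is not Tyria; base rate stands.
Duty = €7,072.32 × 31% = €2,192.42.
Line 4 (3145.41, Tyria, 3,059 kg, €366,621.15):
Base rate for 3145.41 is 13.5% + €3.21/kg.
Origin Tyria is the FTA partner but 3145.41 is not on the preference list; base rate stands.
Duty = €366,621.15 × 13.5% + 3,059 × €3.21 = €59,313.25.
Total = €27,243.96 + €0.00 + €2,192.42 + €59,313.25 = €88,749.63.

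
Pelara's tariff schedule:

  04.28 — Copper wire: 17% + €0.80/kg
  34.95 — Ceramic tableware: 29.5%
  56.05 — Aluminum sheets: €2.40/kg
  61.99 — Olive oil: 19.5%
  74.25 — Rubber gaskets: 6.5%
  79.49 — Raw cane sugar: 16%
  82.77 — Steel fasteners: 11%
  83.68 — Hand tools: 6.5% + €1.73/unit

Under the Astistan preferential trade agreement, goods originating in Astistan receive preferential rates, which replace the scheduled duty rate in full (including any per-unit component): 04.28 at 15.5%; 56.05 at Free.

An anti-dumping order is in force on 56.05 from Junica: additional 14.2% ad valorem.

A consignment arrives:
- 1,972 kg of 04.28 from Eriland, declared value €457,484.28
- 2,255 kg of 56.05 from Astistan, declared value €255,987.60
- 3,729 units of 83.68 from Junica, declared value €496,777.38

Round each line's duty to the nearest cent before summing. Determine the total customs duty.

Line 1 (04.28, Eriland, 1,972 kg, €457,484.28):
Base rate for 04.28 is 17% + €0.80/kg.
04.28 has an FTA preferential rate, but origin Eriland is not Astistan; base rate stands.
Duty = €457,484.28 × 17% + 1,972 × €0.80 = €79,349.93.
Line 2 (56.05, Astistan, 2,255 kg, €255,987.60):
Base rate for 56.05 is €2.40/kg.
Origin Astistan qualifies under the Pelara–Astistan agreement and 56.05 is covered: preferential rate Free applies instead.
The additional-duty order on 56.05 targets Junica, not Astistan; it does not apply.
Duty = €255,987.60 × 0% = €0.00.
Line 3 (83.68, Junica, 3,729 units, €496,777.38):
Base rate for 83.68 is 6.5% + €1.73/unit.
Duty = €496,777.38 × 6.5% + 3,729 × €1.73 = €38,741.70.
Total = €79,349.93 + €0.00 + €38,741.70 = €118,091.63.

€118,091.63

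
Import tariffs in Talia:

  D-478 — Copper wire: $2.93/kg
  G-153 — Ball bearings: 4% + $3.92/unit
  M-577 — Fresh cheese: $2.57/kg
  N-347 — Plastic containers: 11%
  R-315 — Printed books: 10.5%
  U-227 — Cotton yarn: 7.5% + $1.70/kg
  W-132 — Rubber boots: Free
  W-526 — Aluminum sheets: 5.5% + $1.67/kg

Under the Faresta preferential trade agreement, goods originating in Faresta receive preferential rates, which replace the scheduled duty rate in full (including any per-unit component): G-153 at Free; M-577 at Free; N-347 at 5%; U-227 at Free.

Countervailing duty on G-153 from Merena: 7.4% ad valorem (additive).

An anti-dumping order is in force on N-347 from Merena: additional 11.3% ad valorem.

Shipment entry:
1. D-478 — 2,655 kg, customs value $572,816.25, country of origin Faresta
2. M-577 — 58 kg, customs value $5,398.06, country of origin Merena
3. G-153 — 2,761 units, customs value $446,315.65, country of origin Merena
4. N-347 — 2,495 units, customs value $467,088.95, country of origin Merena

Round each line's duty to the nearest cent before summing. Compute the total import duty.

Line 1 (D-478, Faresta, 2,655 kg, $572,816.25):
Base rate for D-478 is $2.93/kg.
Origin Faresta is the FTA partner but D-478 is not on the preference list; base rate stands.
Duty = 2,655 × $2.93 = $7,779.15.
Line 2 (M-577, Merena, 58 kg, $5,398.06):
Base rate for M-577 is $2.57/kg.
M-577 has an FTA preferential rate, but origin Merena is not Faresta; base rate stands.
Duty = 58 × $2.57 = $149.06.
Line 3 (G-153, Merena, 2,761 units, $446,315.65):
Base rate for G-153 is 4% + $3.92/unit.
G-153 has an FTA preferential rate, but origin Merena is not Faresta; base rate stands.
Additional duty on G-153 from Merena: +7.4%. Applied ad valorem rate: 4% + 7.4% = 11.4%.
Duty = $446,315.65 × 11.4% + 2,761 × $3.92 = $61,703.10.
Line 4 (N-347, Merena, 2,495 units, $467,088.95):
Base rate for N-347 is 11%.
N-347 has an FTA preferential rate, but origin Merena is not Faresta; base rate stands.
Additional duty on N-347 from Merena: +11.3%. Applied ad valorem rate: 11% + 11.3% = 22.3%.
Duty = $467,088.95 × 22.3% = $104,160.84.
Total = $7,779.15 + $149.06 + $61,703.10 + $104,160.84 = $173,792.15.

$173,792.15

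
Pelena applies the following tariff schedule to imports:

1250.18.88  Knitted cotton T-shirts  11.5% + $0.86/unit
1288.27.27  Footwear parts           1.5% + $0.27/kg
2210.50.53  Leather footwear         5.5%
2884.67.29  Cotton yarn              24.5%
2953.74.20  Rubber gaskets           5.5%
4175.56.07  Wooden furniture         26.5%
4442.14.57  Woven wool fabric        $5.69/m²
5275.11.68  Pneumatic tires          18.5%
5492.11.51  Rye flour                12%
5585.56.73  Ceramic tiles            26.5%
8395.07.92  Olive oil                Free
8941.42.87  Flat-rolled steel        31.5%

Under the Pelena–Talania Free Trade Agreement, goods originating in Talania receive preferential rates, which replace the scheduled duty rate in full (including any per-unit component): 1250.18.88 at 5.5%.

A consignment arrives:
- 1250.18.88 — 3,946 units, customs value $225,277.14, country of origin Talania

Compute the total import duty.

$12,390.24

Line 1 (1250.18.88, Talania, 3,946 units, $225,277.14):
Base rate for 1250.18.88 is 11.5% + $0.86/unit.
Origin Talania qualifies under the Pelena–Talania agreement and 1250.18.88 is covered: preferential rate 5.5% applies instead.
Duty = $225,277.14 × 5.5% = $12,390.24.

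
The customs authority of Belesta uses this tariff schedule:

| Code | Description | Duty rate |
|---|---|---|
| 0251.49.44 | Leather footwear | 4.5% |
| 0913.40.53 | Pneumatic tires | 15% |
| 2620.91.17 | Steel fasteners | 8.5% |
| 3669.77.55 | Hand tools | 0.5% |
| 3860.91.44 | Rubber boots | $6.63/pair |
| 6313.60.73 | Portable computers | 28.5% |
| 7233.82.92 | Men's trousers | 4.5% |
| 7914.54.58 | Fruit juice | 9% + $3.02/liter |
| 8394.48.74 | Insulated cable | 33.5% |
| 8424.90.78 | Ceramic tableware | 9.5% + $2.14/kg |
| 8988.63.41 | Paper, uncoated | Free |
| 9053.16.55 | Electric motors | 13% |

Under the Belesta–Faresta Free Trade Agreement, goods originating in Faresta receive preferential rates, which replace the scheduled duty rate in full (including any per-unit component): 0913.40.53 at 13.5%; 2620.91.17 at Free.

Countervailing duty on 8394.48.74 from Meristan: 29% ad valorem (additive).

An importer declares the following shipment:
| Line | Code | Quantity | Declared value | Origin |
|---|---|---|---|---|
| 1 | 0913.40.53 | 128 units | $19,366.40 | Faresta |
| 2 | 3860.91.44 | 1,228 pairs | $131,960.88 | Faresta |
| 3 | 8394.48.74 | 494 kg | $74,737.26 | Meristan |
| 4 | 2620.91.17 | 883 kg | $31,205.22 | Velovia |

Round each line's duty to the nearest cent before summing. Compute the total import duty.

Line 1 (0913.40.53, Faresta, 128 units, $19,366.40):
Base rate for 0913.40.53 is 15%.
Origin Faresta qualifies under the Belesta–Faresta agreement and 0913.40.53 is covered: preferential rate 13.5% applies instead.
Duty = $19,366.40 × 13.5% = $2,614.46.
Line 2 (3860.91.44, Faresta, 1,228 pairs, $131,960.88):
Base rate for 3860.91.44 is $6.63/pair.
Origin Faresta is the FTA partner but 3860.91.44 is not on the preference list; base rate stands.
Duty = 1,228 × $6.63 = $8,141.64.
Line 3 (8394.48.74, Meristan, 494 kg, $74,737.26):
Base rate for 8394.48.74 is 33.5%.
Additional duty on 8394.48.74 from Meristan: +29%. Applied ad valorem rate: 33.5% + 29% = 62.5%.
Duty = $74,737.26 × 62.5% = $46,710.79.
Line 4 (2620.91.17, Velovia, 883 kg, $31,205.22):
Base rate for 2620.91.17 is 8.5%.
2620.91.17 has an FTA preferential rate, but origin Velovia is not Faresta; base rate stands.
Duty = $31,205.22 × 8.5% = $2,652.44.
Total = $2,614.46 + $8,141.64 + $46,710.79 + $2,652.44 = $60,119.33.

$60,119.33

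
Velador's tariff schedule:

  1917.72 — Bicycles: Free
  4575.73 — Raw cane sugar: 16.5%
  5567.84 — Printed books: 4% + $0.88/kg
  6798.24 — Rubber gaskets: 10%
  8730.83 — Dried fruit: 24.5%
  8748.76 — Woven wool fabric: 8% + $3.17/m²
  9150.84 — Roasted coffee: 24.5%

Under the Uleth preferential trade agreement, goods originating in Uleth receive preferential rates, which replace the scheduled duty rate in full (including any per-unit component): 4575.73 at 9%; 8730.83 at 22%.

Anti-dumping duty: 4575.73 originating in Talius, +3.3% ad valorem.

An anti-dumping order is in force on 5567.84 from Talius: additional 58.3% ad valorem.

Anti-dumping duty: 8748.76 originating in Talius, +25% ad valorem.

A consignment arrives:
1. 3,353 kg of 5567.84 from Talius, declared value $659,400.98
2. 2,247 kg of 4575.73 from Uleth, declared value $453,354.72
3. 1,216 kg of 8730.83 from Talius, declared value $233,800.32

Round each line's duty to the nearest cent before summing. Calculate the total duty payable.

Line 1 (5567.84, Talius, 3,353 kg, $659,400.98):
Base rate for 5567.84 is 4% + $0.88/kg.
Additional duty on 5567.84 from Talius: +58.3%. Applied ad valorem rate: 4% + 58.3% = 62.3%.
Duty = $659,400.98 × 62.3% + 3,353 × $0.88 = $413,757.45.
Line 2 (4575.73, Uleth, 2,247 kg, $453,354.72):
Base rate for 4575.73 is 16.5%.
Origin Uleth qualifies under the Velador–Uleth agreement and 4575.73 is covered: preferential rate 9% applies instead.
The additional-duty order on 4575.73 targets Talius, not Uleth; it does not apply.
Duty = $453,354.72 × 9% = $40,801.92.
Line 3 (8730.83, Talius, 1,216 kg, $233,800.32):
Base rate for 8730.83 is 24.5%.
8730.83 has an FTA preferential rate, but origin Talius is not Uleth; base rate stands.
Duty = $233,800.32 × 24.5% = $57,281.08.
Total = $413,757.45 + $40,801.92 + $57,281.08 = $511,840.45.

$511,840.45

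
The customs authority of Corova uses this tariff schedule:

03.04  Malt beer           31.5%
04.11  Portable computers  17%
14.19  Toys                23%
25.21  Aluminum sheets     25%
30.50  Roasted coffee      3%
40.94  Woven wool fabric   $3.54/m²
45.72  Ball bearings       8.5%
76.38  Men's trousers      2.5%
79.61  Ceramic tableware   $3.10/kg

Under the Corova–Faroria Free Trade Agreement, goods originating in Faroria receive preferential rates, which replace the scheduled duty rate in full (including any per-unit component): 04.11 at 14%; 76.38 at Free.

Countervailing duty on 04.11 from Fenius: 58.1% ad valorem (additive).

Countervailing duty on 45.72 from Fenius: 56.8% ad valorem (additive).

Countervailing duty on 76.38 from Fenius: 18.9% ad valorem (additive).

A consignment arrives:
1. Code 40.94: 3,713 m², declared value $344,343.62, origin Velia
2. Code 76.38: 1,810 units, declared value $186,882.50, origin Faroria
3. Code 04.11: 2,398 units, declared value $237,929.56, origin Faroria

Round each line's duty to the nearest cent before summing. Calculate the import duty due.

$46,454.16

Line 1 (40.94, Velia, 3,713 m², $344,343.62):
Base rate for 40.94 is $3.54/m².
Duty = 3,713 × $3.54 = $13,144.02.
Line 2 (76.38, Faroria, 1,810 units, $186,882.50):
Base rate for 76.38 is 2.5%.
Origin Faroria qualifies under the Corova–Faroria agreement and 76.38 is covered: preferential rate Free applies instead.
The additional-duty order on 76.38 targets Fenius, not Faroria; it does not apply.
Duty = $186,882.50 × 0% = $0.00.
Line 3 (04.11, Faroria, 2,398 units, $237,929.56):
Base rate for 04.11 is 17%.
Origin Faroria qualifies under the Corova–Faroria agreement and 04.11 is covered: preferential rate 14% applies instead.
The additional-duty order on 04.11 targets Fenius, not Faroria; it does not apply.
Duty = $237,929.56 × 14% = $33,310.14.
Total = $13,144.02 + $0.00 + $33,310.14 = $46,454.16.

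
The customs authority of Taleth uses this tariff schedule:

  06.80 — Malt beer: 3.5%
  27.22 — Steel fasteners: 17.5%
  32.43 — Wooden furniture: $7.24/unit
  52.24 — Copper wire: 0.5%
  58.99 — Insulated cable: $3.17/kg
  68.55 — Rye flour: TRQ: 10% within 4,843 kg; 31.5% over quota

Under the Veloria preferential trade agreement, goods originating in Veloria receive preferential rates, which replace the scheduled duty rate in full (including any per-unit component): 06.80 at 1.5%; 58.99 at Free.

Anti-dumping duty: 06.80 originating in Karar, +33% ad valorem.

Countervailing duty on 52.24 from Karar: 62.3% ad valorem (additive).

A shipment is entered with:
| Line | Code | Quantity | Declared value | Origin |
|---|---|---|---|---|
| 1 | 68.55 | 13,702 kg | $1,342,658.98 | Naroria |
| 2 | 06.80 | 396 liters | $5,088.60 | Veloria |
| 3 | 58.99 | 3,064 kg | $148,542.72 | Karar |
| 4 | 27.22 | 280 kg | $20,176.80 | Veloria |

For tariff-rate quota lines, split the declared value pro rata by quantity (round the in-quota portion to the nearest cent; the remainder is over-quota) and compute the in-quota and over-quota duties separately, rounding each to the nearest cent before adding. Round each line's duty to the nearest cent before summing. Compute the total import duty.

$334,226.13

Line 1 (68.55, Naroria, 13,702 kg, $1,342,658.98):
Code 68.55 is under a tariff-rate quota (threshold 4,843 kg). In-quota: 4,843 kg at 10%; over-quota: 8,859 kg at 31.5%.
Pro-rata value split: in-quota = $1,342,658.98 × 4,843/13,702 = $474,565.57; over-quota = $1,342,658.98 − $474,565.57 = $868,093.41.
In-quota duty = $474,565.57 × 10% = $47,456.56. Over-quota duty = $868,093.41 × 31.5% = $273,449.42.
Line duty = $47,456.56 + $273,449.42 = $320,905.98.
Line 2 (06.80, Veloria, 396 liters, $5,088.60):
Base rate for 06.80 is 3.5%.
Origin Veloria qualifies under the Taleth–Veloria agreement and 06.80 is covered: preferential rate 1.5% applies instead.
The additional-duty order on 06.80 targets Karar, not Veloria; it does not apply.
Duty = $5,088.60 × 1.5% = $76.33.
Line 3 (58.99, Karar, 3,064 kg, $148,542.72):
Base rate for 58.99 is $3.17/kg.
58.99 has an FTA preferential rate, but origin Karar is not Veloria; base rate stands.
Duty = 3,064 × $3.17 = $9,712.88.
Line 4 (27.22, Veloria, 280 kg, $20,176.80):
Base rate for 27.22 is 17.5%.
Origin Veloria is the FTA partner but 27.22 is not on the preference list; base rate stands.
Duty = $20,176.80 × 17.5% = $3,530.94.
Total = $320,905.98 + $76.33 + $9,712.88 + $3,530.94 = $334,226.13.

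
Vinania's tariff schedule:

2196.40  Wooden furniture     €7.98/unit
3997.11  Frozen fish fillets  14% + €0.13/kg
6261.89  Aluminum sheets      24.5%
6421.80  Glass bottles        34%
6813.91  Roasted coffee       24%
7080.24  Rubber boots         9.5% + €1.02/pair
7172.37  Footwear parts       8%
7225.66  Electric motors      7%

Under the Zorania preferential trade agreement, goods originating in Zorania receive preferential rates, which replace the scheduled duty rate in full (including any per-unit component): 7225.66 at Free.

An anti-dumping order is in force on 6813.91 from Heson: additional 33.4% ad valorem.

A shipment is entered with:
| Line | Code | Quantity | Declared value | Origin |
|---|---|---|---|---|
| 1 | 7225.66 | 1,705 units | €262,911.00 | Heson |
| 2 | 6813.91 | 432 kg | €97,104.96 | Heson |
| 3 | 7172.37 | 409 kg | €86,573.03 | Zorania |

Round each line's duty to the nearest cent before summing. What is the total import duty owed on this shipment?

Line 1 (7225.66, Heson, 1,705 units, €262,911.00):
Base rate for 7225.66 is 7%.
7225.66 has an FTA preferential rate, but origin Heson is not Zorania; base rate stands.
Duty = €262,911.00 × 7% = €18,403.77.
Line 2 (6813.91, Heson, 432 kg, €97,104.96):
Base rate for 6813.91 is 24%.
Additional duty on 6813.91 from Heson: +33.4%. Applied ad valorem rate: 24% + 33.4% = 57.4%.
Duty = €97,104.96 × 57.4% = €55,738.25.
Line 3 (7172.37, Zorania, 409 kg, €86,573.03):
Base rate for 7172.37 is 8%.
Origin Zorania is the FTA partner but 7172.37 is not on the preference list; base rate stands.
Duty = €86,573.03 × 8% = €6,925.84.
Total = €18,403.77 + €55,738.25 + €6,925.84 = €81,067.86.

€81,067.86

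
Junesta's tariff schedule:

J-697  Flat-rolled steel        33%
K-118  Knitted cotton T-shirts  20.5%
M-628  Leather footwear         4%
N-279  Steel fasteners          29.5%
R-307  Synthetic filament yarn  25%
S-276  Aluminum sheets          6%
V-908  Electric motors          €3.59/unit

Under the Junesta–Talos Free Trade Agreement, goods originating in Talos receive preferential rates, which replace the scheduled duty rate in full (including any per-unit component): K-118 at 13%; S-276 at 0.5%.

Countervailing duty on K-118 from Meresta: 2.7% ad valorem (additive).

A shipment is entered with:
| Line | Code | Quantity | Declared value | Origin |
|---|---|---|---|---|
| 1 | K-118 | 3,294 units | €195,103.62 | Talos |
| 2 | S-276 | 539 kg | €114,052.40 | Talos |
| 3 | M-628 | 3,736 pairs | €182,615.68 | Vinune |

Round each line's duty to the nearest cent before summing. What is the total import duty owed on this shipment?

€33,238.36

Line 1 (K-118, Talos, 3,294 units, €195,103.62):
Base rate for K-118 is 20.5%.
Origin Talos qualifies under the Junesta–Talos agreement and K-118 is covered: preferential rate 13% applies instead.
The additional-duty order on K-118 targets Meresta, not Talos; it does not apply.
Duty = €195,103.62 × 13% = €25,363.47.
Line 2 (S-276, Talos, 539 kg, €114,052.40):
Base rate for S-276 is 6%.
Origin Talos qualifies under the Junesta–Talos agreement and S-276 is covered: preferential rate 0.5% applies instead.
Duty = €114,052.40 × 0.5% = €570.26.
Line 3 (M-628, Vinune, 3,736 pairs, €182,615.68):
Base rate for M-628 is 4%.
Duty = €182,615.68 × 4% = €7,304.63.
Total = €25,363.47 + €570.26 + €7,304.63 = €33,238.36.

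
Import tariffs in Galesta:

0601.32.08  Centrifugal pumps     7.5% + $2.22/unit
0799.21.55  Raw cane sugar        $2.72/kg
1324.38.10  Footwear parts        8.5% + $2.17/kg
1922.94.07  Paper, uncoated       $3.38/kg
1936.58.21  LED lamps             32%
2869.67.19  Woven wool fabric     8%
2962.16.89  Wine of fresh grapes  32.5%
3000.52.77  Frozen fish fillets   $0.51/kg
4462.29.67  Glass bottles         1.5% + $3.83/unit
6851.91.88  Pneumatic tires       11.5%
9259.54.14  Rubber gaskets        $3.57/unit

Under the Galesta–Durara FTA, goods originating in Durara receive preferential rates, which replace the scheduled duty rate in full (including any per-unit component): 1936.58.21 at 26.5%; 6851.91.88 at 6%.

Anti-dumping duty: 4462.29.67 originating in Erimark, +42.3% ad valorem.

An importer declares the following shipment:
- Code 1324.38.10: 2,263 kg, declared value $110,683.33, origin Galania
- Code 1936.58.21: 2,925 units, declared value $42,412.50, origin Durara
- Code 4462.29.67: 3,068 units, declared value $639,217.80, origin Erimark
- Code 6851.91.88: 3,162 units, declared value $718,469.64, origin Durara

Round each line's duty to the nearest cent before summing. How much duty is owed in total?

$360,394.12

Line 1 (1324.38.10, Galania, 2,263 kg, $110,683.33):
Base rate for 1324.38.10 is 8.5% + $2.17/kg.
Duty = $110,683.33 × 8.5% + 2,263 × $2.17 = $14,318.79.
Line 2 (1936.58.21, Durara, 2,925 units, $42,412.50):
Base rate for 1936.58.21 is 32%.
Origin Durara qualifies under the Galesta–Durara agreement and 1936.58.21 is covered: preferential rate 26.5% applies instead.
Duty = $42,412.50 × 26.5% = $11,239.31.
Line 3 (4462.29.67, Erimark, 3,068 units, $639,217.80):
Base rate for 4462.29.67 is 1.5% + $3.83/unit.
Additional duty on 4462.29.67 from Erimark: +42.3%. Applied ad valorem rate: 1.5% + 42.3% = 43.8%.
Duty = $639,217.80 × 43.8% + 3,068 × $3.83 = $291,727.84.
Line 4 (6851.91.88, Durara, 3,162 units, $718,469.64):
Base rate for 6851.91.88 is 11.5%.
Origin Durara qualifies under the Galesta–Durara agreement and 6851.91.88 is covered: preferential rate 6% applies instead.
Duty = $718,469.64 × 6% = $43,108.18.
Total = $14,318.79 + $11,239.31 + $291,727.84 + $43,108.18 = $360,394.12.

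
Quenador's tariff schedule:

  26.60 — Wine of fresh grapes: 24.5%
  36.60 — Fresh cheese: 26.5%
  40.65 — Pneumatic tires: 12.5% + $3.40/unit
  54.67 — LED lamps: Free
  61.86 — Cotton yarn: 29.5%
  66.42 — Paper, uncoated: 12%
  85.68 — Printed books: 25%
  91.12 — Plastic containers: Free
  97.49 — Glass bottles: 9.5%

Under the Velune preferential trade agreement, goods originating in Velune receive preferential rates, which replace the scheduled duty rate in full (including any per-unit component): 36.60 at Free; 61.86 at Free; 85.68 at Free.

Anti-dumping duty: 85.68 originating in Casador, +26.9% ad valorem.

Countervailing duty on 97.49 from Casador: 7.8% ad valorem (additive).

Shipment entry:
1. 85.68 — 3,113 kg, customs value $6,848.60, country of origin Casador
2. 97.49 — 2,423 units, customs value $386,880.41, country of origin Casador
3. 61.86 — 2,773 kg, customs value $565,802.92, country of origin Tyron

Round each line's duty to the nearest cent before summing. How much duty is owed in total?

Line 1 (85.68, Casador, 3,113 kg, $6,848.60):
Base rate for 85.68 is 25%.
85.68 has an FTA preferential rate, but origin Casador is not Velune; base rate stands.
Additional duty on 85.68 from Casador: +26.9%. Applied ad valorem rate: 25% + 26.9% = 51.9%.
Duty = $6,848.60 × 51.9% = $3,554.42.
Line 2 (97.49, Casador, 2,423 units, $386,880.41):
Base rate for 97.49 is 9.5%.
Additional duty on 97.49 from Casador: +7.8%. Applied ad valorem rate: 9.5% + 7.8% = 17.3%.
Duty = $386,880.41 × 17.3% = $66,930.31.
Line 3 (61.86, Tyron, 2,773 kg, $565,802.92):
Base rate for 61.86 is 29.5%.
61.86 has an FTA preferential rate, but origin Tyron is not Velune; base rate stands.
Duty = $565,802.92 × 29.5% = $166,911.86.
Total = $3,554.42 + $66,930.31 + $166,911.86 = $237,396.59.

$237,396.59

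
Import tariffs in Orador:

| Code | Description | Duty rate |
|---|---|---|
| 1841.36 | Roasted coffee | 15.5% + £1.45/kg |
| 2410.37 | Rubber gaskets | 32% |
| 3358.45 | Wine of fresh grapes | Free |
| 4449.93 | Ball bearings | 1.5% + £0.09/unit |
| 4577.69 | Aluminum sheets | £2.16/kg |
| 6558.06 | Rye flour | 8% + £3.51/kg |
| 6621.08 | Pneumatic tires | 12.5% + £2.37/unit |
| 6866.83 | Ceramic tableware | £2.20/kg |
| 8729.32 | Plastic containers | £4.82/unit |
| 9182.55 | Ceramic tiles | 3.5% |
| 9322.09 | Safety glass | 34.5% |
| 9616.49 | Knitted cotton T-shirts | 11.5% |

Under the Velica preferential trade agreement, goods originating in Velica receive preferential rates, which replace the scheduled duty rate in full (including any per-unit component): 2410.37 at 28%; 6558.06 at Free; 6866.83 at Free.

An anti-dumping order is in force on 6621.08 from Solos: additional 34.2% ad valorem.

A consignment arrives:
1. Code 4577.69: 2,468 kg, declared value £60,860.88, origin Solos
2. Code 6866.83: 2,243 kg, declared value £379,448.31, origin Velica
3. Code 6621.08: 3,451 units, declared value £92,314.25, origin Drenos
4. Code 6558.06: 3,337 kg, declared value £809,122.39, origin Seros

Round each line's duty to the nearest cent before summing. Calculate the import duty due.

Line 1 (4577.69, Solos, 2,468 kg, £60,860.88):
Base rate for 4577.69 is £2.16/kg.
Duty = 2,468 × £2.16 = £5,330.88.
Line 2 (6866.83, Velica, 2,243 kg, £379,448.31):
Base rate for 6866.83 is £2.20/kg.
Origin Velica qualifies under the Orador–Velica agreement and 6866.83 is covered: preferential rate Free applies instead.
Duty = £379,448.31 × 0% = £0.00.
Line 3 (6621.08, Drenos, 3,451 units, £92,314.25):
Base rate for 6621.08 is 12.5% + £2.37/unit.
The additional-duty order on 6621.08 targets Solos, not Drenos; it does not apply.
Duty = £92,314.25 × 12.5% + 3,451 × £2.37 = £19,718.15.
Line 4 (6558.06, Seros, 3,337 kg, £809,122.39):
Base rate for 6558.06 is 8% + £3.51/kg.
6558.06 has an FTA preferential rate, but origin Seros is not Velica; base rate stands.
Duty = £809,122.39 × 8% + 3,337 × £3.51 = £76,442.66.
Total = £5,330.88 + £0.00 + £19,718.15 + £76,442.66 = £101,491.69.

£101,491.69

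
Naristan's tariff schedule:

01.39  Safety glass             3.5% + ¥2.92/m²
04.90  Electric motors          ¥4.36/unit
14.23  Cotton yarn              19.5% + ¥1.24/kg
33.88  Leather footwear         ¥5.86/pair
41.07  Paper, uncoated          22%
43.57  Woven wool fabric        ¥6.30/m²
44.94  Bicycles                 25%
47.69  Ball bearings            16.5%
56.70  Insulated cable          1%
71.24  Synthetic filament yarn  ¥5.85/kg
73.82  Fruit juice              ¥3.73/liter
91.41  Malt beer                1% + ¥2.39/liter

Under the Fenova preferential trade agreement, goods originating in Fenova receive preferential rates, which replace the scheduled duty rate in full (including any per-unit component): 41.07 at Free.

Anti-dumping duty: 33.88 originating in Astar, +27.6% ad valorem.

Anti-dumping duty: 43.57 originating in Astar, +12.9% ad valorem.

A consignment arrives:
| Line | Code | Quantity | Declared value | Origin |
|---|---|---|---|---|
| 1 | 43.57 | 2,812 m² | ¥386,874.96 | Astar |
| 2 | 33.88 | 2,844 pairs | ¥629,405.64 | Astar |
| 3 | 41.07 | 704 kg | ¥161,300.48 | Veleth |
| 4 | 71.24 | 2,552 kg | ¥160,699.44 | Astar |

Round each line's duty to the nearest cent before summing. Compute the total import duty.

Line 1 (43.57, Astar, 2,812 m², ¥386,874.96):
Base rate for 43.57 is ¥6.30/m².
Additional duty on 43.57 from Astar: +12.9% ad valorem. Applied ad valorem rate = 12.9%.
Duty = ¥386,874.96 × 12.9% + 2,812 × ¥6.30 = ¥67,622.47.
Line 2 (33.88, Astar, 2,844 pairs, ¥629,405.64):
Base rate for 33.88 is ¥5.86/pair.
Additional duty on 33.88 from Astar: +27.6% ad valorem. Applied ad valorem rate = 27.6%.
Duty = ¥629,405.64 × 27.6% + 2,844 × ¥5.86 = ¥190,381.80.
Line 3 (41.07, Veleth, 704 kg, ¥161,300.48):
Base rate for 41.07 is 22%.
41.07 has an FTA preferential rate, but origin Veleth is not Fenova; base rate stands.
Duty = ¥161,300.48 × 22% = ¥35,486.11.
Line 4 (71.24, Astar, 2,552 kg, ¥160,699.44):
Base rate for 71.24 is ¥5.85/kg.
Duty = 2,552 × ¥5.85 = ¥14,929.20.
Total = ¥67,622.47 + ¥190,381.80 + ¥35,486.11 + ¥14,929.20 = ¥308,419.58.

¥308,419.58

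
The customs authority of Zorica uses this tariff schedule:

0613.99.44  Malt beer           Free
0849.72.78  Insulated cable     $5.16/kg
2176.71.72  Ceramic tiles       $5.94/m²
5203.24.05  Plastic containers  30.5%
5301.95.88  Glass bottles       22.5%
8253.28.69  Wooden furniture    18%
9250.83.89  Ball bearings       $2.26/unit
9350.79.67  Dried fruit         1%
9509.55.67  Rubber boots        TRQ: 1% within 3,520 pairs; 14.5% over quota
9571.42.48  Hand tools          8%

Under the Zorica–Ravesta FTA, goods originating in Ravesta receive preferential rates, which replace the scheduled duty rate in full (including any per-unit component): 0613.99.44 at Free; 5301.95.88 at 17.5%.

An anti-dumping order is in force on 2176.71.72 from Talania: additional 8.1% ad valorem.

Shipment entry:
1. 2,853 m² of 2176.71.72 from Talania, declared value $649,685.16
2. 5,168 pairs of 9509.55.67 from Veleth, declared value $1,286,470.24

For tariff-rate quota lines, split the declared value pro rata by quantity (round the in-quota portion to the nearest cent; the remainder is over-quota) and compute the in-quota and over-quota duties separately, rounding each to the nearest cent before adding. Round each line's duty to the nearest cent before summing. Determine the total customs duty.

$137,817.97

Line 1 (2176.71.72, Talania, 2,853 m², $649,685.16):
Base rate for 2176.71.72 is $5.94/m².
Additional duty on 2176.71.72 from Talania: +8.1% ad valorem. Applied ad valorem rate = 8.1%.
Duty = $649,685.16 × 8.1% + 2,853 × $5.94 = $69,571.32.
Line 2 (9509.55.67, Veleth, 5,168 pairs, $1,286,470.24):
Code 9509.55.67 is under a tariff-rate quota (threshold 3,520 pairs). In-quota: 3,520 pairs at 1%; over-quota: 1,648 pairs at 14.5%.
Pro-rata value split: in-quota = $1,286,470.24 × 3,520/5,168 = $876,233.60; over-quota = $1,286,470.24 − $876,233.60 = $410,236.64.
In-quota duty = $876,233.60 × 1% = $8,762.34. Over-quota duty = $410,236.64 × 14.5% = $59,484.31.
Line duty = $8,762.34 + $59,484.31 = $68,246.65.
Total = $69,571.32 + $68,246.65 = $137,817.97.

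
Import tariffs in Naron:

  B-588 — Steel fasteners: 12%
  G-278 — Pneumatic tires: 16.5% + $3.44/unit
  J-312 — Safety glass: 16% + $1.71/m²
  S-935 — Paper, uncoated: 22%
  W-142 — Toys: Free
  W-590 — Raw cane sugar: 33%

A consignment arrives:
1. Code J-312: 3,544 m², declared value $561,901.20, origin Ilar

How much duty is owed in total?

Line 1 (J-312, Ilar, 3,544 m², $561,901.20):
Base rate for J-312 is 16% + $1.71/m².
Duty = $561,901.20 × 16% + 3,544 × $1.71 = $95,964.43.

$95,964.43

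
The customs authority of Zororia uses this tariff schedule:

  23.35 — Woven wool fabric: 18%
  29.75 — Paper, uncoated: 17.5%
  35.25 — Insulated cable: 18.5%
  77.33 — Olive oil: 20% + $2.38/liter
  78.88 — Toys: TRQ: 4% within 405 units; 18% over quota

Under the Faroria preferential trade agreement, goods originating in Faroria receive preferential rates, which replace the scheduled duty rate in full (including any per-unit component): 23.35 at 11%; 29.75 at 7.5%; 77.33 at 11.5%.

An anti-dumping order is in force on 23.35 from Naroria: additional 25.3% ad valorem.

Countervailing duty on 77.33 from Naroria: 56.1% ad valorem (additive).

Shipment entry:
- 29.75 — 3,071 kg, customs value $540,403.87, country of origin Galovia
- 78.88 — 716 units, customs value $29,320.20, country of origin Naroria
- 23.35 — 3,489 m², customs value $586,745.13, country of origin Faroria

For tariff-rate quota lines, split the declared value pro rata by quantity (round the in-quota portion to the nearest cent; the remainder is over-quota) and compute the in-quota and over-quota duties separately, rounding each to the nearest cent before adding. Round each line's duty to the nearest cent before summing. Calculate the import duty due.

$162,068.41

Line 1 (29.75, Galovia, 3,071 kg, $540,403.87):
Base rate for 29.75 is 17.5%.
29.75 has an FTA preferential rate, but origin Galovia is not Faroria; base rate stands.
Duty = $540,403.87 × 17.5% = $94,570.68.
Line 2 (78.88, Naroria, 716 units, $29,320.20):
Code 78.88 is under a tariff-rate quota (threshold 405 units). In-quota: 405 units at 4%; over-quota: 311 units at 18%.
Pro-rata value split: in-quota = $29,320.20 × 405/716 = $16,584.75; over-quota = $29,320.20 − $16,584.75 = $12,735.45.
In-quota duty = $16,584.75 × 4% = $663.39. Over-quota duty = $12,735.45 × 18% = $2,292.38.
Line duty = $663.39 + $2,292.38 = $2,955.77.
Line 3 (23.35, Faroria, 3,489 m², $586,745.13):
Base rate for 23.35 is 18%.
Origin Faroria qualifies under the Zororia–Faroria agreement and 23.35 is covered: preferential rate 11% applies instead.
The additional-duty order on 23.35 targets Naroria, not Faroria; it does not apply.
Duty = $586,745.13 × 11% = $64,541.96.
Total = $94,570.68 + $2,955.77 + $64,541.96 = $162,068.41.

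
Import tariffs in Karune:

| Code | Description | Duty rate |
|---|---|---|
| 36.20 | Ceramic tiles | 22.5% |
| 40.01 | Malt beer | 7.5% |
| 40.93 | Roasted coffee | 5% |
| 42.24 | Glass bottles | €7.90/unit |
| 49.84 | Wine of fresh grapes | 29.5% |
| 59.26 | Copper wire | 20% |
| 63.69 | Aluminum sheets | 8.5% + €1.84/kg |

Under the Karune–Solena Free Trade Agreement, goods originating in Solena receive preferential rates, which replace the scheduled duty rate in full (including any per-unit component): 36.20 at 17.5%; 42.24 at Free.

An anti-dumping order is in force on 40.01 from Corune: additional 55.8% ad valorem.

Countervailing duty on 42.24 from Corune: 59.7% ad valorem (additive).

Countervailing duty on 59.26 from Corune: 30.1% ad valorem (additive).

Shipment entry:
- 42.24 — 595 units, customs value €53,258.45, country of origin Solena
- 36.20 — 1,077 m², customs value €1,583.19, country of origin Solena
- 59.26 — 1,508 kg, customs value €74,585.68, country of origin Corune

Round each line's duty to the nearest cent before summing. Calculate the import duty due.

Line 1 (42.24, Solena, 595 units, €53,258.45):
Base rate for 42.24 is €7.90/unit.
Origin Solena qualifies under the Karune–Solena agreement and 42.24 is covered: preferential rate Free applies instead.
The additional-duty order on 42.24 targets Corune, not Solena; it does not apply.
Duty = €53,258.45 × 0% = €0.00.
Line 2 (36.20, Solena, 1,077 m², €1,583.19):
Base rate for 36.20 is 22.5%.
Origin Solena qualifies under the Karune–Solena agreement and 36.20 is covered: preferential rate 17.5% applies instead.
Duty = €1,583.19 × 17.5% = €277.06.
Line 3 (59.26, Corune, 1,508 kg, €74,585.68):
Base rate for 59.26 is 20%.
Additional duty on 59.26 from Corune: +30.1%. Applied ad valorem rate: 20% + 30.1% = 50.1%.
Duty = €74,585.68 × 50.1% = €37,367.43.
Total = €0.00 + €277.06 + €37,367.43 = €37,644.49.

€37,644.49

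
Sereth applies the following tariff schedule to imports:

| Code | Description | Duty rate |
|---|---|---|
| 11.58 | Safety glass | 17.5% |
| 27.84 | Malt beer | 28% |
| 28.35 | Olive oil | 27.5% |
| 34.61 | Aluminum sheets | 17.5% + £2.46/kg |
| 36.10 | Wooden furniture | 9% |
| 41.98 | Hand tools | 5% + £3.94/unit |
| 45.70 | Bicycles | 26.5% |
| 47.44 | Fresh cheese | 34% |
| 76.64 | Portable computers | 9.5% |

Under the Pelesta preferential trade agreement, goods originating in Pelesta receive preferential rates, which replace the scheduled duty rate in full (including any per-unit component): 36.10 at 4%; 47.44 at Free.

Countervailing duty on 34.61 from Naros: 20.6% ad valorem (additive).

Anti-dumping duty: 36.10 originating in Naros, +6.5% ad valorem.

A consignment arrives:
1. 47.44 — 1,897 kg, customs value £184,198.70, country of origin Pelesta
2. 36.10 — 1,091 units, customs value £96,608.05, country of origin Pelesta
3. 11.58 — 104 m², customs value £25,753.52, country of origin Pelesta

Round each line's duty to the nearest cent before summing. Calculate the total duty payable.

Line 1 (47.44, Pelesta, 1,897 kg, £184,198.70):
Base rate for 47.44 is 34%.
Origin Pelesta qualifies under the Sereth–Pelesta agreement and 47.44 is covered: preferential rate Free applies instead.
Duty = £184,198.70 × 0% = £0.00.
Line 2 (36.10, Pelesta, 1,091 units, £96,608.05):
Base rate for 36.10 is 9%.
Origin Pelesta qualifies under the Sereth–Pelesta agreement and 36.10 is covered: preferential rate 4% applies instead.
The additional-duty order on 36.10 targets Naros, not Pelesta; it does not apply.
Duty = £96,608.05 × 4% = £3,864.32.
Line 3 (11.58, Pelesta, 104 m², £25,753.52):
Base rate for 11.58 is 17.5%.
Origin Pelesta is the FTA partner but 11.58 is not on the preference list; base rate stands.
Duty = £25,753.52 × 17.5% = £4,506.87.
Total = £0.00 + £3,864.32 + £4,506.87 = £8,371.19.

£8,371.19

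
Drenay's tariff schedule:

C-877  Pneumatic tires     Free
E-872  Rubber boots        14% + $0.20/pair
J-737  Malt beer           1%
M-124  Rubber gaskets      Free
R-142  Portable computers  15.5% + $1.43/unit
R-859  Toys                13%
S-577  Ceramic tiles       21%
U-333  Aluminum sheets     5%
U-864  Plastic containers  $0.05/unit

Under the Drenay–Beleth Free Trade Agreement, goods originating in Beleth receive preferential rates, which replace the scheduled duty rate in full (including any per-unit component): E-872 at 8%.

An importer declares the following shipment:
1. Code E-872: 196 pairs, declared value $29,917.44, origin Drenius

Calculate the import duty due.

$4,227.64

Line 1 (E-872, Drenius, 196 pairs, $29,917.44):
Base rate for E-872 is 14% + $0.20/pair.
E-872 has an FTA preferential rate, but origin Drenius is not Beleth; base rate stands.
Duty = $29,917.44 × 14% + 196 × $0.20 = $4,227.64.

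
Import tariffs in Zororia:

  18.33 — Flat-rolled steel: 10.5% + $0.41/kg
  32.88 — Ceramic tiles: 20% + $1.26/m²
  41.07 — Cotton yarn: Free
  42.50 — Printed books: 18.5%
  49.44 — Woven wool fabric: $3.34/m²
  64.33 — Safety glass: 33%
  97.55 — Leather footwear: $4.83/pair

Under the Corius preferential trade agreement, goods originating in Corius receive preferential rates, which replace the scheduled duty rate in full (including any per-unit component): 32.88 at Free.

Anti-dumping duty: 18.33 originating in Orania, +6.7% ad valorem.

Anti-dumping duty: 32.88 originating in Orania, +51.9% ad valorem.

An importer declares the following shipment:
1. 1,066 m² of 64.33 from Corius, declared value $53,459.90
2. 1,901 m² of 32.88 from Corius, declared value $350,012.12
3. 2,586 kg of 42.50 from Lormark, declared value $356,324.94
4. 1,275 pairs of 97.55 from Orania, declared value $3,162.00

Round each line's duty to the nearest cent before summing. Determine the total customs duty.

Line 1 (64.33, Corius, 1,066 m², $53,459.90):
Base rate for 64.33 is 33%.
Origin Corius is the FTA partner but 64.33 is not on the preference list; base rate stands.
Duty = $53,459.90 × 33% = $17,641.77.
Line 2 (32.88, Corius, 1,901 m², $350,012.12):
Base rate for 32.88 is 20% + $1.26/m².
Origin Corius qualifies under the Zororia–Corius agreement and 32.88 is covered: preferential rate Free applies instead.
The additional-duty order on 32.88 targets Orania, not Corius; it does not apply.
Duty = $350,012.12 × 0% = $0.00.
Line 3 (42.50, Lormark, 2,586 kg, $356,324.94):
Base rate for 42.50 is 18.5%.
Duty = $356,324.94 × 18.5% = $65,920.11.
Line 4 (97.55, Orania, 1,275 pairs, $3,162.00):
Base rate for 97.55 is $4.83/pair.
Duty = 1,275 × $4.83 = $6,158.25.
Total = $17,641.77 + $0.00 + $65,920.11 + $6,158.25 = $89,720.13.

$89,720.13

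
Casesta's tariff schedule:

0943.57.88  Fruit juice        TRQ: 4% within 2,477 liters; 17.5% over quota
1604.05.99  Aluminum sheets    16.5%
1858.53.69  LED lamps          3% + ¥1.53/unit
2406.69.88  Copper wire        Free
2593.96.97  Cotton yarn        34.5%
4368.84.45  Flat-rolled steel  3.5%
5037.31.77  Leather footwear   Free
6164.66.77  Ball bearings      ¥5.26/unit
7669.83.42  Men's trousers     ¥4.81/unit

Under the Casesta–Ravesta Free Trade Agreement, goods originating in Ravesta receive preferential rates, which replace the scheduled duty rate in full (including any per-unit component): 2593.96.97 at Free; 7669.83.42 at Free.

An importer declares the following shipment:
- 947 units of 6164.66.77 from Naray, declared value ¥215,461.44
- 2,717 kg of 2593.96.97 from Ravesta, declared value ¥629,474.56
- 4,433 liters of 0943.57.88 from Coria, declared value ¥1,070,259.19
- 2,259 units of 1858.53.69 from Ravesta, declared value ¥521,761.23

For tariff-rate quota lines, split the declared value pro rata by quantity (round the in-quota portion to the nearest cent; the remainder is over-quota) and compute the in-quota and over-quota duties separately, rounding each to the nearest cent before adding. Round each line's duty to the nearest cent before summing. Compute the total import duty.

¥130,652.70

Line 1 (6164.66.77, Naray, 947 units, ¥215,461.44):
Base rate for 6164.66.77 is ¥5.26/unit.
Duty = 947 × ¥5.26 = ¥4,981.22.
Line 2 (2593.96.97, Ravesta, 2,717 kg, ¥629,474.56):
Base rate for 2593.96.97 is 34.5%.
Origin Ravesta qualifies under the Casesta–Ravesta agreement and 2593.96.97 is covered: preferential rate Free applies instead.
Duty = ¥629,474.56 × 0% = ¥0.00.
Line 3 (0943.57.88, Coria, 4,433 liters, ¥1,070,259.19):
Code 0943.57.88 is under a tariff-rate quota (threshold 2,477 liters). In-quota: 2,477 liters at 4%; over-quota: 1,956 liters at 17.5%.
Pro-rata value split: in-quota = ¥1,070,259.19 × 2,477/4,433 = ¥598,022.11; over-quota = ¥1,070,259.19 − ¥598,022.11 = ¥472,237.08.
In-quota duty = ¥598,022.11 × 4% = ¥23,920.88. Over-quota duty = ¥472,237.08 × 17.5% = ¥82,641.49.
Line duty = ¥23,920.88 + ¥82,641.49 = ¥106,562.37.
Line 4 (1858.53.69, Ravesta, 2,259 units, ¥521,761.23):
Base rate for 1858.53.69 is 3% + ¥1.53/unit.
Origin Ravesta is the FTA partner but 1858.53.69 is not on the preference list; base rate stands.
Duty = ¥521,761.23 × 3% + 2,259 × ¥1.53 = ¥19,109.11.
Total = ¥4,981.22 + ¥0.00 + ¥106,562.37 + ¥19,109.11 = ¥130,652.70.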